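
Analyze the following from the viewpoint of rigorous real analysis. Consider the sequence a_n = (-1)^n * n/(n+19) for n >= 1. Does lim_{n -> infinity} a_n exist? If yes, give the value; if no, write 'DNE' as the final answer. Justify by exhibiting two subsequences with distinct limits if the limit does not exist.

Examine the behaviour of a_n along subsequences.
a_{2k} = 2k/(2k+19) -> 1. a_{2k+1} = -(2k+1)/(2k+20) -> -1.
Since these two subsequential limits are 1 and -1, distinct, the full sequence cannot converge (a convergent sequence has all subsequences tending to the same limit). So lim a_n does not exist.

DNE


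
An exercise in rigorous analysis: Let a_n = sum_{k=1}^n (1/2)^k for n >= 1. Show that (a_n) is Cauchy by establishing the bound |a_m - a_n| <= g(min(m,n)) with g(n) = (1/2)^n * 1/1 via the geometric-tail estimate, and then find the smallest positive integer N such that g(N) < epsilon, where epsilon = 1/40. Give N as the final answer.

For m > n >= 1: |a_m - a_n| = sum_{k=n+1}^m (1/2)^k < sum_{k=n+1}^infinity (1/2)^k = (1/2)^(n+1) / (1 - 1/2) = (1/2)^n * (1/2) * (2/1) = (1/2)^n * 1/1.
So g(n) = (1/2)^n / 1. Since g(n) -> 0, (a_n) is Cauchy.
Now solve g(N) < 1/40: (1/2)^N / 1 < 1/40 <=> 2^N > 1 / (1 * 1/40) = 40.
Check powers of 2: 2^5 = 32 <= 40, 2^6 = 64 > 40.
So the smallest such N is 6. Check: g(6) = 1/(1 * 64) = 1/64 < 1/40.

6


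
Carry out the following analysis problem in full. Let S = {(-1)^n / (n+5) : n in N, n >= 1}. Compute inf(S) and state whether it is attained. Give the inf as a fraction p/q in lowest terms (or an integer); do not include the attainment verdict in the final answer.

Analysis:
- Values: -1/6, 1/7, -1/8, 1/9, -1/10, ...
- Positive terms (even n): 1/(2+5), 1/(4+5), ... decreasing -> max = 1/7 (n=2).
- Negative terms (odd n): -1/(1+5), -1/(3+5), ... increasing -> min = -1/6 (n=1).
- So sup = 1/7 (attained at n=2); inf = -1/6 (attained at n=1).
Conclusion: inf(S) = -1/6, attained in S.

-1/6


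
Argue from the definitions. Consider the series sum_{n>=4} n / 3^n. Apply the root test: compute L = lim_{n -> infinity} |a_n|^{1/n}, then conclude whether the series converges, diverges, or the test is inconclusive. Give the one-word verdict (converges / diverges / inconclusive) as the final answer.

Let a_n denote the general term. Form |a_n|^(1/n) and simplify:
|a_n|^(1/n) = n^(1/n)/3
Take the limit as n -> infinity: L = 1/3.
Since L = 1/3 < 1, the root test implies convergence.

converges


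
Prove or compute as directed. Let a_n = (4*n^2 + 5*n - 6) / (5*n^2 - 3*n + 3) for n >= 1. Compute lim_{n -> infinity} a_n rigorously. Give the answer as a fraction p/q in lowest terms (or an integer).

Divide numerator and denominator by n^2, the highest power:
numerator / n^2 = 4 + 5/n - 6/n^2
denominator / n^2 = 5 - 3/n + 3/n^2
As n -> infinity, all terms of the form c/n^k (k >= 1) tend to 0.
So numerator / n^2 -> 4 and denominator / n^2 -> 5.
Therefore lim a_n = 4/5.

4/5


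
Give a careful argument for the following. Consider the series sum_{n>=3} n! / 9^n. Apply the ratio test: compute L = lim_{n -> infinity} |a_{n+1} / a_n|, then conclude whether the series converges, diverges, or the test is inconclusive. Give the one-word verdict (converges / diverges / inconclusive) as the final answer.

Let a_n denote the general term. Form the ratio a_{n+1}/a_n and simplify:
a_{n+1}/a_n = n/9 + 1/9
Take the limit as n -> infinity: L = infinity.
Since L = infinity > 1 (or L = infinity), the ratio test implies the series diverges.

diverges


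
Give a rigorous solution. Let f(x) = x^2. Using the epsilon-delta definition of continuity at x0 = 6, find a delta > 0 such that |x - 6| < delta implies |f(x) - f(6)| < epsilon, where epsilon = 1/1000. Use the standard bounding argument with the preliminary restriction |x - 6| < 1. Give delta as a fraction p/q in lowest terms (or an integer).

Factor: |x^2 - (6)^2| = |x - 6| * |x + 6|.
Impose |x - 6| < 1 first. Then |x + 6| = |(x - 6) + 2*(6)| <= |x - 6| + 2*|6| < 1 + 12 = 13.
So |x^2 - (6)^2| < delta * 13.
We need delta * 13 <= 1/1000, i.e. delta <= 1/1000/13 = 1/13000.
Since 1/13000 < 1, this is tighter than 1; take delta = 1/13000.
So delta = 1/13000 works.

1/13000


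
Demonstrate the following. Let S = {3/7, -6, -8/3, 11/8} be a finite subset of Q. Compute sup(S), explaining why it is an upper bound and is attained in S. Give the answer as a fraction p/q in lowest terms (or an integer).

S is finite, so sup(S) = max(S).
Sorted decreasing:
11/8, 3/7, -8/3, -6
The extremum is 11/8.
For every x in S, x <= 11/8. And 11/8 is in S, so it is attained.
Therefore sup(S) = 11/8.

11/8


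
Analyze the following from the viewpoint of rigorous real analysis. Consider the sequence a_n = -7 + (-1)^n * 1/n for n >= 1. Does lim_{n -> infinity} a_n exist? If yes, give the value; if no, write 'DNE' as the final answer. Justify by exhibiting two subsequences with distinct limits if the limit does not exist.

Examine the behaviour of a_n along subsequences.
Even-n subsequence a_{2k} = -7 + 1/(2k) -> -7. Odd-n subsequence a_{2k+1} = -7 - 1/(2k+1) -> -7. Both tend to -7, which suggests the limit is -7; verify directly.
|a_n - (-7)| = |(-1)^n * 1/n| = 1/n for every n >= 1.
Given epsilon > 0, choose a positive integer N > 1/epsilon. Then for all n >= N, |a_n - (-7)| = 1/n <= 1/N < epsilon.
So by the definition of the limit, lim a_n exists and equals -7.

-7


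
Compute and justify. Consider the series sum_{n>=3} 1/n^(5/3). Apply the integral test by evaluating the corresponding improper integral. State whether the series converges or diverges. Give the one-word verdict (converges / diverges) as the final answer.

Let f(x) = x^(-5/3). Then f is positive, continuous, and decreasing on [3, infinity), so the integral test applies.
Compute the improper integral int_{3}^infinity f(x) dx:
  antiderivative F(x) = -3/(2*x^(2/3)).
  As x -> infinity, F(x) -> 0 (since p = 5/3 > 1).
  So int = F(infinity) - F(3) = 0 - (-3^(1/3)/2) = 3^(1/3)/2.
  Finite, so by the integral test, the series converges.

converges


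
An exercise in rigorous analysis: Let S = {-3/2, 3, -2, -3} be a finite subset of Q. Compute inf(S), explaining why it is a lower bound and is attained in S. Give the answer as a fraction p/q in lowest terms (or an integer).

S is finite, so inf(S) = min(S).
Sorted increasing:
-3, -2, -3/2, 3
The extremum is -3.
For every x in S, x >= -3. And -3 is in S, so it is attained.
Therefore inf(S) = -3.

-3


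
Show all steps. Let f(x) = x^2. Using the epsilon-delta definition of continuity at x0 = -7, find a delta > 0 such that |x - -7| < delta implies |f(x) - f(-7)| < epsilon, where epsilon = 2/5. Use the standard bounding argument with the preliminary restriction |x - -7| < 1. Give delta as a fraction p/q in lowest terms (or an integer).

Factor: |x^2 - (-7)^2| = |x - -7| * |x + -7|.
Impose |x - -7| < 1 first. Then |x + -7| = |(x - -7) + 2*(-7)| <= |x - -7| + 2*|-7| < 1 + 14 = 15.
So |x^2 - (-7)^2| < delta * 15.
We need delta * 15 <= 2/5, i.e. delta <= 2/5/15 = 2/75.
Since 2/75 < 1, this is tighter than 1; take delta = 2/75.
So delta = 2/75 works.

2/75


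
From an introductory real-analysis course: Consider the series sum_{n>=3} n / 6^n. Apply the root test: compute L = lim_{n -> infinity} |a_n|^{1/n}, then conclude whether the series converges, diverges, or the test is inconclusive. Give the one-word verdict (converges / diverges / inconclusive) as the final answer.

Let a_n denote the general term. Form |a_n|^(1/n) and simplify:
|a_n|^(1/n) = n^(1/n)/6
Take the limit as n -> infinity: L = 1/6.
Since L = 1/6 < 1, the root test implies convergence.

converges


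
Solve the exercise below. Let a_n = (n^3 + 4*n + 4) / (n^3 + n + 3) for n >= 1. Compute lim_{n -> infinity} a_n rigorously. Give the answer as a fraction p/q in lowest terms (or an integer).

Divide numerator and denominator by n^3, the highest power:
numerator / n^3 = 1 + 4/n^2 + 4/n^3
denominator / n^3 = 1 + n^(-2) + 3/n^3
As n -> infinity, all terms of the form c/n^k (k >= 1) tend to 0.
So numerator / n^3 -> 1 and denominator / n^3 -> 1.
Therefore lim a_n = 1.

1


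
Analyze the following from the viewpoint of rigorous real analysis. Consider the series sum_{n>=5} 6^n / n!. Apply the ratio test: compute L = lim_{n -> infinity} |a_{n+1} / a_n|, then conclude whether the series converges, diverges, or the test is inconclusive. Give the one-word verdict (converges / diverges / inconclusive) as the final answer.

Let a_n denote the general term. Form the ratio a_{n+1}/a_n and simplify:
a_{n+1}/a_n = 6/(n + 1)
Take the limit as n -> infinity: L = 0.
Since L = 0 < 1, the ratio test implies the series converges.

converges


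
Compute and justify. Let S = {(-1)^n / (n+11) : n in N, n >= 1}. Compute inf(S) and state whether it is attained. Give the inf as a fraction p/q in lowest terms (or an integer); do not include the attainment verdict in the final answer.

Analysis:
- Values: -1/12, 1/13, -1/14, 1/15, -1/16, ...
- Positive terms (even n): 1/(2+11), 1/(4+11), ... decreasing -> max = 1/13 (n=2).
- Negative terms (odd n): -1/(1+11), -1/(3+11), ... increasing -> min = -1/12 (n=1).
- So sup = 1/13 (attained at n=2); inf = -1/12 (attained at n=1).
Conclusion: inf(S) = -1/12, attained in S.

-1/12


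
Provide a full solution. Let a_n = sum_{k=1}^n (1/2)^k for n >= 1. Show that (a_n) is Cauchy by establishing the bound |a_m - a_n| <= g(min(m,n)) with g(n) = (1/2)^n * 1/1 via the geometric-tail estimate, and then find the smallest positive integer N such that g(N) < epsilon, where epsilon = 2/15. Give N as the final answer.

For m > n >= 1: |a_m - a_n| = sum_{k=n+1}^m (1/2)^k < sum_{k=n+1}^infinity (1/2)^k = (1/2)^(n+1) / (1 - 1/2) = (1/2)^n * (1/2) * (2/1) = (1/2)^n * 1/1.
So g(n) = (1/2)^n / 1. Since g(n) -> 0, (a_n) is Cauchy.
Now solve g(N) < 2/15: (1/2)^N / 1 < 2/15 <=> 2^N > 1 / (1 * 2/15) = 15/2.
Check powers of 2: 2^2 = 4 <= 15/2, 2^3 = 8 > 15/2.
So the smallest such N is 3. Check: g(3) = 1/(1 * 8) = 1/8 < 2/15.

3


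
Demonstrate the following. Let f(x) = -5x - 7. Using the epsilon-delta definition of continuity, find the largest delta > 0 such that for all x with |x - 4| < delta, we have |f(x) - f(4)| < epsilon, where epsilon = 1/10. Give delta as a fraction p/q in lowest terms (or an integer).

We compute f(4) = -5*(4) - 7 = -27.
|f(x) - f(4)| = |-5x - 7 - (-27)| = |-5(x - 4)| = 5|x - 4|.
We need 5|x - 4| < 1/10, i.e. |x - 4| < 1/10 / 5 = 1/50.
So any delta <= 1/50 works. Conversely, if delta > 1/50, then x = 4 + 1/50 satisfies |x - 4| = 1/50 < delta but |f(x) - f(4)| = 5 * 1/50 = 1/10, which is not < 1/10; so no larger delta works.
Hence the largest such delta is 1/50.

1/50


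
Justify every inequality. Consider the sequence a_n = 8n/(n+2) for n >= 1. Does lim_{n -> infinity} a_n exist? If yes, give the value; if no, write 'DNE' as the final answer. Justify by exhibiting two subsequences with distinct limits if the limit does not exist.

Examine the behaviour of a_n along subsequences.
Even-n subsequence a_{2k} = 8(2k)/(2k+2) -> 8. Odd-n subsequence a_{2k+1} = 8(2k+1)/(2k+3) -> 8. Both tend to 8, which suggests the limit is 8; verify directly.
|a_n - 8| = |8n - 8(n+2)| / (n+2) = 16/(n+2) < 16/n for every n >= 1.
Given epsilon > 0, choose a positive integer N > 16/epsilon. Then for all n >= N, |a_n - 8| < 16/n <= 16/N < epsilon.
So by the definition of the limit, lim a_n exists and equals 8.

8


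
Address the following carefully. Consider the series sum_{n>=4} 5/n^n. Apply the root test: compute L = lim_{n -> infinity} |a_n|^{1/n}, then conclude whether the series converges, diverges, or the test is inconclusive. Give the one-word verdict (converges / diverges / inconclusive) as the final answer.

Let a_n denote the general term. Form |a_n|^(1/n) and simplify:
|a_n|^(1/n) = 5^(1/n)/n
Take the limit as n -> infinity: L = 0.
Since L = 0 < 1, the root test implies convergence.

converges


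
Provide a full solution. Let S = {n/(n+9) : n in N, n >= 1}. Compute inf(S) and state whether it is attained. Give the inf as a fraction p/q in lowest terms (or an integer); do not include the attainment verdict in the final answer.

Analysis:
- Values: 1/10, 2/11, 1/4, 4/13, ... strictly increasing.
- Minimum is 1/10 (n=1); inf = 1/10 (attained).
- n/(n+9) = 1 - 9/(n+9) -> 1 from below as n -> infinity, and never equals 1.
- So sup = 1 (not attained).
Conclusion: inf(S) = 1/10, attained in S.

1/10


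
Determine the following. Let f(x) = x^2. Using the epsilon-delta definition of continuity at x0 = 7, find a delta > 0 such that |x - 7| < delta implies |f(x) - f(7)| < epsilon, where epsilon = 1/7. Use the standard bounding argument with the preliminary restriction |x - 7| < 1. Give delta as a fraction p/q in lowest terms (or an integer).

Factor: |x^2 - (7)^2| = |x - 7| * |x + 7|.
Impose |x - 7| < 1 first. Then |x + 7| = |(x - 7) + 2*(7)| <= |x - 7| + 2*|7| < 1 + 14 = 15.
So |x^2 - (7)^2| < delta * 15.
We need delta * 15 <= 1/7, i.e. delta <= 1/7/15 = 1/105.
Since 1/105 < 1, this is tighter than 1; take delta = 1/105.
So delta = 1/105 works.

1/105


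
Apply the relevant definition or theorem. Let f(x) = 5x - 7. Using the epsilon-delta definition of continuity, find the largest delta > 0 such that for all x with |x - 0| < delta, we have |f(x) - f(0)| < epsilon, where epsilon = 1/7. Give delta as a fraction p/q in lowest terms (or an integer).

We compute f(0) = 5*(0) - 7 = -7.
|f(x) - f(0)| = |5x - 7 - (-7)| = |5(x - 0)| = 5|x - 0|.
We need 5|x - 0| < 1/7, i.e. |x - 0| < 1/7 / 5 = 1/35.
So any delta <= 1/35 works. Conversely, if delta > 1/35, then x = 0 + 1/35 satisfies |x - 0| = 1/35 < delta but |f(x) - f(0)| = 5 * 1/35 = 1/7, which is not < 1/7; so no larger delta works.
Hence the largest such delta is 1/35.

1/35


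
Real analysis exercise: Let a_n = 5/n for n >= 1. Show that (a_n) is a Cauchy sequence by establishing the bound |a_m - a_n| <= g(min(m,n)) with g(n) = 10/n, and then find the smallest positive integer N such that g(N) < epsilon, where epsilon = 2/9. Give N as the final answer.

For any m, n >= 1, by the triangle inequality:
|a_m - a_n| = |5/m - 5/n| <= 5*1/m + 5*1/n <= 10/min(m,n).
So g(n) = 10/n bounds the Cauchy difference. Since g(n) -> 0, (a_n) is Cauchy.
Now solve g(N) < 2/9: 10/N < 2/9 <=> N > 10 / (2/9) = 45.
The smallest integer strictly greater than 45 is N = 46.
Check: g(46) = 10/46 = 5/23 < 2/9; g(45) = 2/9 >= 2/9. So N = 46.

46


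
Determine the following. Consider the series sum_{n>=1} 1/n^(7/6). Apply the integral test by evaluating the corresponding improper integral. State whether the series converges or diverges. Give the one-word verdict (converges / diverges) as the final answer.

Let f(x) = x^(-7/6). Then f is positive, continuous, and decreasing on [1, infinity), so the integral test applies.
Compute the improper integral int_{1}^infinity f(x) dx:
  antiderivative F(x) = -6/x^(1/6).
  As x -> infinity, F(x) -> 0 (since p = 7/6 > 1).
  So int = F(infinity) - F(1) = 0 - (-6) = 6.
  Finite, so by the integral test, the series converges.

converges


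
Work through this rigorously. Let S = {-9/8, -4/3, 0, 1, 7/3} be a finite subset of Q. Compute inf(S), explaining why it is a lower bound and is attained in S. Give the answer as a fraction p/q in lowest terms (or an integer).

S is finite, so inf(S) = min(S).
Sorted increasing:
-4/3, -9/8, 0, 1, 7/3
The extremum is -4/3.
For every x in S, x >= -4/3. And -4/3 is in S, so it is attained.
Therefore inf(S) = -4/3.

-4/3


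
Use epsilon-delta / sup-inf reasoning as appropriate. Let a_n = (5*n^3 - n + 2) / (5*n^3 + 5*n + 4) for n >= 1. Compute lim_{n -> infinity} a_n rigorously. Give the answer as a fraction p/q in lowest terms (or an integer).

Divide numerator and denominator by n^3, the highest power:
numerator / n^3 = 5 - 1/n^2 + 2/n^3
denominator / n^3 = 5 + 5/n^2 + 4/n^3
As n -> infinity, all terms of the form c/n^k (k >= 1) tend to 0.
So numerator / n^3 -> 5 and denominator / n^3 -> 5.
Therefore lim a_n = 1.

1


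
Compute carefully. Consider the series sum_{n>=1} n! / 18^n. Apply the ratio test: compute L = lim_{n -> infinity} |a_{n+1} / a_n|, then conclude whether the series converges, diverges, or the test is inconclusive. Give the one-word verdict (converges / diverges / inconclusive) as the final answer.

Let a_n denote the general term. Form the ratio a_{n+1}/a_n and simplify:
a_{n+1}/a_n = n/18 + 1/18
Take the limit as n -> infinity: L = infinity.
Since L = infinity > 1 (or L = infinity), the ratio test implies the series diverges.

diverges


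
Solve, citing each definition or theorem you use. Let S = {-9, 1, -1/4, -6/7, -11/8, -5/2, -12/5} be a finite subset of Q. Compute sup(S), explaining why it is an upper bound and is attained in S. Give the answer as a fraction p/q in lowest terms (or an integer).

S is finite, so sup(S) = max(S).
Sorted decreasing:
1, -1/4, -6/7, -11/8, -12/5, -5/2, -9
The extremum is 1.
For every x in S, x <= 1. And 1 is in S, so it is attained.
Therefore sup(S) = 1.

1


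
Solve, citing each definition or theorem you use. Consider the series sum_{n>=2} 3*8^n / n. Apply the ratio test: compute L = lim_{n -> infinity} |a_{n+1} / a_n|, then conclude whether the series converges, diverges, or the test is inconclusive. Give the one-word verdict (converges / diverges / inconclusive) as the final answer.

Let a_n denote the general term. Form the ratio a_{n+1}/a_n and simplify:
a_{n+1}/a_n = 8*n/(n + 1)
Take the limit as n -> infinity: L = 8.
Since L = 8 > 1 (or L = infinity), the ratio test implies the series diverges.

diverges


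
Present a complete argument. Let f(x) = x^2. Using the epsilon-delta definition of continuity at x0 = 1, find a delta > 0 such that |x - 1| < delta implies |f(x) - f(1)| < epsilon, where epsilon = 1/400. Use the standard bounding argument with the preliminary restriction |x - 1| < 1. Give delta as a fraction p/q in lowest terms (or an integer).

Factor: |x^2 - (1)^2| = |x - 1| * |x + 1|.
Impose |x - 1| < 1 first. Then |x + 1| = |(x - 1) + 2*(1)| <= |x - 1| + 2*|1| < 1 + 2 = 3.
So |x^2 - (1)^2| < delta * 3.
We need delta * 3 <= 1/400, i.e. delta <= 1/400/3 = 1/1200.
Since 1/1200 < 1, this is tighter than 1; take delta = 1/1200.
So delta = 1/1200 works.

1/1200


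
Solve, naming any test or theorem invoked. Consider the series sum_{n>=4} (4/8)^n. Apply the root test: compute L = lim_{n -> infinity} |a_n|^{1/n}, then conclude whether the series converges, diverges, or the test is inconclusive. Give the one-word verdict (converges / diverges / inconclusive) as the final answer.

Let a_n denote the general term. Form |a_n|^(1/n) and simplify:
|a_n|^(1/n) = 1/2
Take the limit as n -> infinity: L = 1/2.
Since L = 1/2 < 1, the root test implies convergence.

converges


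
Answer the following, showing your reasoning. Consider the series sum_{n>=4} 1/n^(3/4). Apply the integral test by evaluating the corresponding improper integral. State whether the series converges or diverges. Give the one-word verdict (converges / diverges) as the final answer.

Let f(x) = x^(-3/4). Then f is positive, continuous, and decreasing on [4, infinity), so the integral test applies.
Compute the improper integral int_{4}^infinity f(x) dx:
  antiderivative F(x) = 4*x^(1/4).
  As x -> infinity, F(x) -> infinity (since p = 3/4 < 1).
  So the integral diverges. By the integral test, the series diverges.

diverges


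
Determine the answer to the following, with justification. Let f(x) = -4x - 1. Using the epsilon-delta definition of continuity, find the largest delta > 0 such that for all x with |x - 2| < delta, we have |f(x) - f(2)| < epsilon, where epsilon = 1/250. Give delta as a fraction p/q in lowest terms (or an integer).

We compute f(2) = -4*(2) - 1 = -9.
|f(x) - f(2)| = |-4x - 1 - (-9)| = |-4(x - 2)| = 4|x - 2|.
We need 4|x - 2| < 1/250, i.e. |x - 2| < 1/250 / 4 = 1/1000.
So any delta <= 1/1000 works. Conversely, if delta > 1/1000, then x = 2 + 1/1000 satisfies |x - 2| = 1/1000 < delta but |f(x) - f(2)| = 4 * 1/1000 = 1/250, which is not < 1/250; so no larger delta works.
Hence the largest such delta is 1/1000.

1/1000


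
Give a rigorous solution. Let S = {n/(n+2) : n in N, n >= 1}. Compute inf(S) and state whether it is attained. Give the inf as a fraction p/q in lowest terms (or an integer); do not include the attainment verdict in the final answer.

Analysis:
- Values: 1/3, 1/2, 3/5, 2/3, ... strictly increasing.
- Minimum is 1/3 (n=1); inf = 1/3 (attained).
- n/(n+2) = 1 - 2/(n+2) -> 1 from below as n -> infinity, and never equals 1.
- So sup = 1 (not attained).
Conclusion: inf(S) = 1/3, attained in S.

1/3


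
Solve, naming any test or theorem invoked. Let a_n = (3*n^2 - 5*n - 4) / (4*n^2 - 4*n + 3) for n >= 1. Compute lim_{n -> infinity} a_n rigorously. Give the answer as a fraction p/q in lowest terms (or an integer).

Divide numerator and denominator by n^2, the highest power:
numerator / n^2 = 3 - 5/n - 4/n^2
denominator / n^2 = 4 - 4/n + 3/n^2
As n -> infinity, all terms of the form c/n^k (k >= 1) tend to 0.
So numerator / n^2 -> 3 and denominator / n^2 -> 4.
Therefore lim a_n = 3/4.

3/4


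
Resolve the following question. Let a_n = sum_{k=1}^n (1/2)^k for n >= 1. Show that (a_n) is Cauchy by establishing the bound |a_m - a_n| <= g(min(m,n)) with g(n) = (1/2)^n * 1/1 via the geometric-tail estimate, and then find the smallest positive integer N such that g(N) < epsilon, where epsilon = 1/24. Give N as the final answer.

For m > n >= 1: |a_m - a_n| = sum_{k=n+1}^m (1/2)^k < sum_{k=n+1}^infinity (1/2)^k = (1/2)^(n+1) / (1 - 1/2) = (1/2)^n * (1/2) * (2/1) = (1/2)^n * 1/1.
So g(n) = (1/2)^n / 1. Since g(n) -> 0, (a_n) is Cauchy.
Now solve g(N) < 1/24: (1/2)^N / 1 < 1/24 <=> 2^N > 1 / (1 * 1/24) = 24.
Check powers of 2: 2^4 = 16 <= 24, 2^5 = 32 > 24.
So the smallest such N is 5. Check: g(5) = 1/(1 * 32) = 1/32 < 1/24.

5


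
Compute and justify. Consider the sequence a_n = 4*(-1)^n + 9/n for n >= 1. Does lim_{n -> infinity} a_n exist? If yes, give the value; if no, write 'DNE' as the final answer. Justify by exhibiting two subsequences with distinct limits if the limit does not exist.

Examine the behaviour of a_n along subsequences.
a_{2k} = 4 + 9/(2k) -> 4. a_{2k+1} = -4 + 9/(2k+1) -> -4.
Since these two subsequential limits are 4 and -4, distinct, the full sequence cannot converge (a convergent sequence has all subsequences tending to the same limit). So lim a_n does not exist.

DNE


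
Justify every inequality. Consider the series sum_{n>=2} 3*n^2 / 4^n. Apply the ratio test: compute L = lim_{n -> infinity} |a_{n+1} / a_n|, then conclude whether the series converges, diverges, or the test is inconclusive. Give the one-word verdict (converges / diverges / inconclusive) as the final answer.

Let a_n denote the general term. Form the ratio a_{n+1}/a_n and simplify:
a_{n+1}/a_n = (n + 1)^2/(4*n^2)
Take the limit as n -> infinity: L = 1/4.
Since L = 1/4 < 1, the ratio test implies the series converges.

converges


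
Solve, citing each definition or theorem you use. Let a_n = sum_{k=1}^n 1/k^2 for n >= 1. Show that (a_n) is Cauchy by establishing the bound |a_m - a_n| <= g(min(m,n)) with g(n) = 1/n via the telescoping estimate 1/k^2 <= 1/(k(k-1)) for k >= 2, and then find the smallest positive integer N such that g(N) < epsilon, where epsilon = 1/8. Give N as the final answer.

For m > n >= 1: |a_m - a_n| = sum_{k=n+1}^m 1/k^2.
Use 1/k^2 <= 1/(k(k-1)) = 1/(k-1) - 1/k for k >= 2:
sum_{k=n+1}^m 1/k^2 <= sum_{k=n+1}^m (1/(k-1) - 1/k) = 1/n - 1/m <= 1/n.
By symmetry the same bound holds with n,m swapped, so |a_m - a_n| <= 1/min(m,n) = g(min(m,n)). Since g(n) -> 0, (a_n) is Cauchy.
Now solve g(N) < 1/8: 1/N < 1/8 <=> N > 1/(1/8) = 8.
The smallest integer strictly greater than 8 is N = 9.
Check: g(9) = 1/9 < 1/8; g(8) = 1/8 >= 1/8. So N = 9.

9


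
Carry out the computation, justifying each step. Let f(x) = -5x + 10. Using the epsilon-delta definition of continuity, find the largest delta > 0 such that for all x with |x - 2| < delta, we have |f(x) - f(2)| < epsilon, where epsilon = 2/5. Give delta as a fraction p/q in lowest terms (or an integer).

We compute f(2) = -5*(2) + 10 = 0.
|f(x) - f(2)| = |-5x + 10 - (0)| = |-5(x - 2)| = 5|x - 2|.
We need 5|x - 2| < 2/5, i.e. |x - 2| < 2/5 / 5 = 2/25.
So any delta <= 2/25 works. Conversely, if delta > 2/25, then x = 2 + 2/25 satisfies |x - 2| = 2/25 < delta but |f(x) - f(2)| = 5 * 2/25 = 2/5, which is not < 2/5; so no larger delta works.
Hence the largest such delta is 2/25.

2/25


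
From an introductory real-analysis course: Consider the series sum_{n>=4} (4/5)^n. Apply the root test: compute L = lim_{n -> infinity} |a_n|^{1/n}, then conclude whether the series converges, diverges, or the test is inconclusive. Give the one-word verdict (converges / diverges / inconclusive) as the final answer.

Let a_n denote the general term. Form |a_n|^(1/n) and simplify:
|a_n|^(1/n) = 4/5
Take the limit as n -> infinity: L = 4/5.
Since L = 4/5 < 1, the root test implies convergence.

converges


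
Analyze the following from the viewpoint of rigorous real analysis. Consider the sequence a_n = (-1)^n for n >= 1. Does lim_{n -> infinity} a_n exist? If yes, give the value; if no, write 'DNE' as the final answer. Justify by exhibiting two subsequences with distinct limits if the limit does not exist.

Examine the behaviour of a_n along subsequences.
Even-n subsequence a_{2k} = 1 -> 1. Odd-n subsequence a_{2k+1} = -1 -> -1.
Since these two subsequential limits are 1 and -1, distinct, the full sequence cannot converge (a convergent sequence has all subsequences tending to the same limit). So lim a_n does not exist.

DNE


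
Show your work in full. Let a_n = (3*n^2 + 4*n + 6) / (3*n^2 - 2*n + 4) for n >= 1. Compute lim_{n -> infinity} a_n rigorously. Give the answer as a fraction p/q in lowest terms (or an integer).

Divide numerator and denominator by n^2, the highest power:
numerator / n^2 = 3 + 4/n + 6/n^2
denominator / n^2 = 3 - 2/n + 4/n^2
As n -> infinity, all terms of the form c/n^k (k >= 1) tend to 0.
So numerator / n^2 -> 3 and denominator / n^2 -> 3.
Therefore lim a_n = 1.

1


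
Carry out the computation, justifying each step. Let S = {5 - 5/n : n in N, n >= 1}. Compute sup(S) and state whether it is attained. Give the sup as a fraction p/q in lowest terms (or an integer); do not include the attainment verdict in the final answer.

Analysis:
- Values: 0, 5/2, 10/3, 15/4, ... strictly increasing.
- Minimum is 0 (n=1); inf = 0 (attained).
- 5 - 5/n -> 5 from below; sup = 5, not attained.
Conclusion: sup(S) = 5, not attained in S.

5


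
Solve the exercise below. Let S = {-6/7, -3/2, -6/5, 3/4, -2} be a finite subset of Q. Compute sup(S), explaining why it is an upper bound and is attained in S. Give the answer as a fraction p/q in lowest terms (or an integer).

S is finite, so sup(S) = max(S).
Sorted decreasing:
3/4, -6/7, -6/5, -3/2, -2
The extremum is 3/4.
For every x in S, x <= 3/4. And 3/4 is in S, so it is attained.
Therefore sup(S) = 3/4.

3/4


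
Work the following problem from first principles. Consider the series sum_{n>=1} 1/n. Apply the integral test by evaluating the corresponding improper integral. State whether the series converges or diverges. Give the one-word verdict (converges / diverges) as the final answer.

Let f(x) = 1/x. Then f is positive, continuous, and decreasing on [1, infinity), so the integral test applies.
Compute the improper integral int_{1}^infinity f(x) dx:
  antiderivative F(x) = log(x).
  As x -> infinity, log(x) -> infinity.
  So int = infinity - log(1) = infinity. By the integral test, the series diverges.

diverges


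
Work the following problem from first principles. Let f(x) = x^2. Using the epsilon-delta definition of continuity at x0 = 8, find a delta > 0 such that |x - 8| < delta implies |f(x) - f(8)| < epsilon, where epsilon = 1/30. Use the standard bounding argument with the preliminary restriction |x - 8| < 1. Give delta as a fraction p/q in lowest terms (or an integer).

Factor: |x^2 - (8)^2| = |x - 8| * |x + 8|.
Impose |x - 8| < 1 first. Then |x + 8| = |(x - 8) + 2*(8)| <= |x - 8| + 2*|8| < 1 + 16 = 17.
So |x^2 - (8)^2| < delta * 17.
We need delta * 17 <= 1/30, i.e. delta <= 1/30/17 = 1/510.
Since 1/510 < 1, this is tighter than 1; take delta = 1/510.
So delta = 1/510 works.

1/510


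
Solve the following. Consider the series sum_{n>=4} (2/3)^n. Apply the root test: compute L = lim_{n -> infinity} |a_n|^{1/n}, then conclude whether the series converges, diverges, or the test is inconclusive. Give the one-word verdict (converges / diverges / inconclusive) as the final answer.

Let a_n denote the general term. Form |a_n|^(1/n) and simplify:
|a_n|^(1/n) = 2/3
Take the limit as n -> infinity: L = 2/3.
Since L = 2/3 < 1, the root test implies convergence.

converges


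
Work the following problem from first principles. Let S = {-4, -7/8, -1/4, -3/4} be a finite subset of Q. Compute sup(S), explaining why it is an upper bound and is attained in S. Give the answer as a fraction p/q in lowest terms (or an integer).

S is finite, so sup(S) = max(S).
Sorted decreasing:
-1/4, -3/4, -7/8, -4
The extremum is -1/4.
For every x in S, x <= -1/4. And -1/4 is in S, so it is attained.
Therefore sup(S) = -1/4.

-1/4


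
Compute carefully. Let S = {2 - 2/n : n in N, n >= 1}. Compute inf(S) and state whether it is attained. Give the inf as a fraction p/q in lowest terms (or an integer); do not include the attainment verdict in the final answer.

Analysis:
- Values: 0, 1, 4/3, 3/2, ... strictly increasing.
- Minimum is 0 (n=1); inf = 0 (attained).
- 2 - 2/n -> 2 from below; sup = 2, not attained.
Conclusion: inf(S) = 0, attained in S.

0


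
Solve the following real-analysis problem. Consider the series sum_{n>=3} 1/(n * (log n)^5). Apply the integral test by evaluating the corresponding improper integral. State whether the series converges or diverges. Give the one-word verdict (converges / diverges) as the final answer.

Let f(x) = 1/(x*log(x)^5). Then f is positive, continuous, and decreasing on [3, infinity), so the integral test applies.
Compute the improper integral int_{3}^infinity f(x) dx:
  antiderivative F(x) = -1/(4*log(x)^4).
  F(x) -> 0 as x -> infinity.  int = 0 - F(3) = 1/(4*log(3)^4) < infinity. By the integral test, the series converges.

converges


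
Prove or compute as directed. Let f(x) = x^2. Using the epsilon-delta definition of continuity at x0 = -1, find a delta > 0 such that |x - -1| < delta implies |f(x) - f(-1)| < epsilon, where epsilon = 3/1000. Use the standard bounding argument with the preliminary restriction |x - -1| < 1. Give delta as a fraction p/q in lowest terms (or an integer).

Factor: |x^2 - (-1)^2| = |x - -1| * |x + -1|.
Impose |x - -1| < 1 first. Then |x + -1| = |(x - -1) + 2*(-1)| <= |x - -1| + 2*|-1| < 1 + 2 = 3.
So |x^2 - (-1)^2| < delta * 3.
We need delta * 3 <= 3/1000, i.e. delta <= 3/1000/3 = 1/1000.
Since 1/1000 < 1, this is tighter than 1; take delta = 1/1000.
So delta = 1/1000 works.

1/1000


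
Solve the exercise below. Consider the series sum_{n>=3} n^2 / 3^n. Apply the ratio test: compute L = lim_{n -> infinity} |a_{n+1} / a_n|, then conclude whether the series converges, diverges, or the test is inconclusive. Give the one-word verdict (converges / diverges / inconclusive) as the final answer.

Let a_n denote the general term. Form the ratio a_{n+1}/a_n and simplify:
a_{n+1}/a_n = (n + 1)^2/(3*n^2)
Take the limit as n -> infinity: L = 1/3.
Since L = 1/3 < 1, the ratio test implies the series converges.

converges


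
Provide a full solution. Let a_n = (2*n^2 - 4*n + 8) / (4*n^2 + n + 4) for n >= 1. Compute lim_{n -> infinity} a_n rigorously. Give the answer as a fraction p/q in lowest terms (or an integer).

Divide numerator and denominator by n^2, the highest power:
numerator / n^2 = 2 - 4/n + 8/n^2
denominator / n^2 = 4 + 1/n + 4/n^2
As n -> infinity, all terms of the form c/n^k (k >= 1) tend to 0.
So numerator / n^2 -> 2 and denominator / n^2 -> 4.
Therefore lim a_n = 1/2.

1/2


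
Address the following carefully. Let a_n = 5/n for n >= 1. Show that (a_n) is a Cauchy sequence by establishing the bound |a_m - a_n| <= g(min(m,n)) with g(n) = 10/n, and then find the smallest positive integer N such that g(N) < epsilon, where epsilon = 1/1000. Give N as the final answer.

For any m, n >= 1, by the triangle inequality:
|a_m - a_n| = |5/m - 5/n| <= 5*1/m + 5*1/n <= 10/min(m,n).
So g(n) = 10/n bounds the Cauchy difference. Since g(n) -> 0, (a_n) is Cauchy.
Now solve g(N) < 1/1000: 10/N < 1/1000 <=> N > 10 / (1/1000) = 10000.
The smallest integer strictly greater than 10000 is N = 10001.
Check: g(10001) = 10/10001 = 10/10001 < 1/1000; g(10000) = 1/1000 >= 1/1000. So N = 10001.

10001


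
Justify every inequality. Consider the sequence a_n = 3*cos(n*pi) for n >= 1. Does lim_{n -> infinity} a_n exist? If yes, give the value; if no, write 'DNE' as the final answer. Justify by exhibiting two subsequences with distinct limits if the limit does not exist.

Examine the behaviour of a_n along subsequences.
cos(n*pi) = (-1)^n, so a_n = 3*(-1)^n. a_{2k} = 3 -> 3. a_{2k+1} = -3 -> -3.
Since these two subsequential limits are 3 and -3, distinct, the full sequence cannot converge (a convergent sequence has all subsequences tending to the same limit). So lim a_n does not exist.

DNE


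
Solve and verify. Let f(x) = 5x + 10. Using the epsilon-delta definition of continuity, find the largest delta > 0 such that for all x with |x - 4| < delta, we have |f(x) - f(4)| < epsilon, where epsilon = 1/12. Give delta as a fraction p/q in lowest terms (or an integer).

We compute f(4) = 5*(4) + 10 = 30.
|f(x) - f(4)| = |5x + 10 - (30)| = |5(x - 4)| = 5|x - 4|.
We need 5|x - 4| < 1/12, i.e. |x - 4| < 1/12 / 5 = 1/60.
So any delta <= 1/60 works. Conversely, if delta > 1/60, then x = 4 + 1/60 satisfies |x - 4| = 1/60 < delta but |f(x) - f(4)| = 5 * 1/60 = 1/12, which is not < 1/12; so no larger delta works.
Hence the largest such delta is 1/60.

1/60


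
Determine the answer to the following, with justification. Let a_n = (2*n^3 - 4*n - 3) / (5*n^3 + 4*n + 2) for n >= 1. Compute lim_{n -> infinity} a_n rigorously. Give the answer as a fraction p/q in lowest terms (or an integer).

Divide numerator and denominator by n^3, the highest power:
numerator / n^3 = 2 - 4/n^2 - 3/n^3
denominator / n^3 = 5 + 4/n^2 + 2/n^3
As n -> infinity, all terms of the form c/n^k (k >= 1) tend to 0.
So numerator / n^3 -> 2 and denominator / n^3 -> 5.
Therefore lim a_n = 2/5.

2/5


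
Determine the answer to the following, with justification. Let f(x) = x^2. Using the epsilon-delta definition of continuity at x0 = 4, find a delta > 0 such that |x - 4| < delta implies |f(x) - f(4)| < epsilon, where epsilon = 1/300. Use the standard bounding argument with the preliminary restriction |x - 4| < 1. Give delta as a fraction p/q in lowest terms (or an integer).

Factor: |x^2 - (4)^2| = |x - 4| * |x + 4|.
Impose |x - 4| < 1 first. Then |x + 4| = |(x - 4) + 2*(4)| <= |x - 4| + 2*|4| < 1 + 8 = 9.
So |x^2 - (4)^2| < delta * 9.
We need delta * 9 <= 1/300, i.e. delta <= 1/300/9 = 1/2700.
Since 1/2700 < 1, this is tighter than 1; take delta = 1/2700.
So delta = 1/2700 works.

1/2700


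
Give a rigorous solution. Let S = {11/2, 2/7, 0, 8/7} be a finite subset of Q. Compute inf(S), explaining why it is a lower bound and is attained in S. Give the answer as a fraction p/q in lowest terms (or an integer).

S is finite, so inf(S) = min(S).
Sorted increasing:
0, 2/7, 8/7, 11/2
The extremum is 0.
For every x in S, x >= 0. And 0 is in S, so it is attained.
Therefore inf(S) = 0.

0


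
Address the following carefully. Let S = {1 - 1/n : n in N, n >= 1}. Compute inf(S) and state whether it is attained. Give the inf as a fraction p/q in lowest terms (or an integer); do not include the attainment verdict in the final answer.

Analysis:
- Values: 0, 1/2, 2/3, 3/4, ... strictly increasing.
- Minimum is 0 (n=1); inf = 0 (attained).
- 1 - 1/n -> 1 from below; sup = 1, not attained.
Conclusion: inf(S) = 0, attained in S.

0


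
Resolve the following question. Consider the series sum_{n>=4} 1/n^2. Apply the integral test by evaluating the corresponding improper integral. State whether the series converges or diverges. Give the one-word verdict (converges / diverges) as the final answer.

Let f(x) = x^(-2). Then f is positive, continuous, and decreasing on [4, infinity), so the integral test applies.
Compute the improper integral int_{4}^infinity f(x) dx:
  antiderivative F(x) = -1/x.
  As x -> infinity, F(x) -> 0 (since p = 2 > 1).
  So int = F(infinity) - F(4) = 0 - (-1/4) = 1/4.
  Finite, so by the integral test, the series converges.

converges


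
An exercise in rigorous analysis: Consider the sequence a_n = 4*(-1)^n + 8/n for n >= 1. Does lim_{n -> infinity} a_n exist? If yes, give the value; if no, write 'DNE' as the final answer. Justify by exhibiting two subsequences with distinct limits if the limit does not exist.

Examine the behaviour of a_n along subsequences.
a_{2k} = 4 + 8/(2k) -> 4. a_{2k+1} = -4 + 8/(2k+1) -> -4.
Since these two subsequential limits are 4 and -4, distinct, the full sequence cannot converge (a convergent sequence has all subsequences tending to the same limit). So lim a_n does not exist.

DNE


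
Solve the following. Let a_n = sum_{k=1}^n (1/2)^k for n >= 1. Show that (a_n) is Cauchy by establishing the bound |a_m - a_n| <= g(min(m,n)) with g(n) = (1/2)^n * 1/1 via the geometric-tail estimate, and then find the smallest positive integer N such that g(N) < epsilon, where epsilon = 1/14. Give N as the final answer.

For m > n >= 1: |a_m - a_n| = sum_{k=n+1}^m (1/2)^k < sum_{k=n+1}^infinity (1/2)^k = (1/2)^(n+1) / (1 - 1/2) = (1/2)^n * (1/2) * (2/1) = (1/2)^n * 1/1.
So g(n) = (1/2)^n / 1. Since g(n) -> 0, (a_n) is Cauchy.
Now solve g(N) < 1/14: (1/2)^N / 1 < 1/14 <=> 2^N > 1 / (1 * 1/14) = 14.
Check powers of 2: 2^3 = 8 <= 14, 2^4 = 16 > 14.
So the smallest such N is 4. Check: g(4) = 1/(1 * 16) = 1/16 < 1/14.

4


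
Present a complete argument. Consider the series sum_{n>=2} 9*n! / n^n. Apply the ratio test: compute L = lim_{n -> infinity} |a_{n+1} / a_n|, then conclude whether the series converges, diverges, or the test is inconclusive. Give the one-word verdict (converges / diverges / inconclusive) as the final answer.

Let a_n denote the general term. Form the ratio a_{n+1}/a_n and simplify:
a_{n+1}/a_n = (n/(n + 1))^n
Take the limit as n -> infinity: L = exp(-1).
Since L = exp(-1) < 1, the ratio test implies the series converges.

converges


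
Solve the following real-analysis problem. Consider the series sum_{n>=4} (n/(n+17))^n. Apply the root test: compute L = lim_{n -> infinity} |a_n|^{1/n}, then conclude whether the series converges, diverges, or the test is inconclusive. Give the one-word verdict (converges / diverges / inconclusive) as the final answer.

Let a_n denote the general term. Form |a_n|^(1/n) and simplify:
|a_n|^(1/n) = n/(n + 17)
Take the limit as n -> infinity: L = 1.
Since L = 1, the root test is inconclusive. (In fact a_n = (n/(n+17))^n -> e^(-17) != 0, so the nth-term test shows divergence; but the root test itself gives no conclusion.)

inconclusive


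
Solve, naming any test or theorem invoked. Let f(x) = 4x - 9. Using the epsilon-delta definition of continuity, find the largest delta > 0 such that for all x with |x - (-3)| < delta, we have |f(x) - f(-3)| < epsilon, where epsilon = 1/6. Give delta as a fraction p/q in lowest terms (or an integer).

We compute f(-3) = 4*(-3) - 9 = -21.
|f(x) - f(-3)| = |4x - 9 - (-21)| = |4(x - (-3))| = 4|x - (-3)|.
We need 4|x - (-3)| < 1/6, i.e. |x - (-3)| < 1/6 / 4 = 1/24.
So any delta <= 1/24 works. Conversely, if delta > 1/24, then x = -3 + 1/24 satisfies |x - (-3)| = 1/24 < delta but |f(x) - f(-3)| = 4 * 1/24 = 1/6, which is not < 1/6; so no larger delta works.
Hence the largest such delta is 1/24.

1/24


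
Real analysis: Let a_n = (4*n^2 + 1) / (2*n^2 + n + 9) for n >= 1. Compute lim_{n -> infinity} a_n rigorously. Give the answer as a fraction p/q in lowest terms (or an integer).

Divide numerator and denominator by n^2, the highest power:
numerator / n^2 = 4 + n^(-2)
denominator / n^2 = 2 + 1/n + 9/n^2
As n -> infinity, all terms of the form c/n^k (k >= 1) tend to 0.
So numerator / n^2 -> 4 and denominator / n^2 -> 2.
Therefore lim a_n = 2.

2
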